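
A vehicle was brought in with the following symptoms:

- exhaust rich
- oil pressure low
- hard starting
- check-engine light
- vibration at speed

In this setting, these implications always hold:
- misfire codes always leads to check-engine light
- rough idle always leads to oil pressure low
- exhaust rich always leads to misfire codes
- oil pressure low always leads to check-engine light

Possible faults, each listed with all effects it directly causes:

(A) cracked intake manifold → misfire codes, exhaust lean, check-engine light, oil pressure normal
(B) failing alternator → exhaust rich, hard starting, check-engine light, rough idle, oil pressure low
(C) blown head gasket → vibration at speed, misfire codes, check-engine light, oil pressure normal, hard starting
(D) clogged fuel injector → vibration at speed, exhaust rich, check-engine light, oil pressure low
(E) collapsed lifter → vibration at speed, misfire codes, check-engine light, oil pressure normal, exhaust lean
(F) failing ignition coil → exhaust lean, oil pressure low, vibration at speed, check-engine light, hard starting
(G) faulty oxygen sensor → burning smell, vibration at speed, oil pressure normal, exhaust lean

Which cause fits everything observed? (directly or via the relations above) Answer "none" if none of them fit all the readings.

For each candidate, compare predicted effects to what was observed:
(A) cracked intake manifold — exhaust rich -; oil pressure low -; hard starting -; check-engine light +; vibration at speed -
(B) failing alternator — exhaust rich +; oil pressure low +; hard starting +; check-engine light +; vibration at speed -
(C) blown head gasket — fails on exhaust rich, oil pressure low (predicts oil pressure normal, not oil pressure low)
(D) clogged fuel injector — exhaust rich +; oil pressure low +; hard starting -; check-engine light +; vibration at speed +
(E) collapsed lifter — fails on exhaust rich, oil pressure low, hard starting (predicts exhaust lean, not exhaust rich; predicts oil pressure normal, not oil pressure low)
(F) failing ignition coil — fails on exhaust rich (predicts exhaust lean, not exhaust rich)
(G) faulty oxygen sensor — exhaust rich -; oil pressure low -; hard starting -; check-engine light -; vibration at speed +
No candidate is consistent with all observations.

none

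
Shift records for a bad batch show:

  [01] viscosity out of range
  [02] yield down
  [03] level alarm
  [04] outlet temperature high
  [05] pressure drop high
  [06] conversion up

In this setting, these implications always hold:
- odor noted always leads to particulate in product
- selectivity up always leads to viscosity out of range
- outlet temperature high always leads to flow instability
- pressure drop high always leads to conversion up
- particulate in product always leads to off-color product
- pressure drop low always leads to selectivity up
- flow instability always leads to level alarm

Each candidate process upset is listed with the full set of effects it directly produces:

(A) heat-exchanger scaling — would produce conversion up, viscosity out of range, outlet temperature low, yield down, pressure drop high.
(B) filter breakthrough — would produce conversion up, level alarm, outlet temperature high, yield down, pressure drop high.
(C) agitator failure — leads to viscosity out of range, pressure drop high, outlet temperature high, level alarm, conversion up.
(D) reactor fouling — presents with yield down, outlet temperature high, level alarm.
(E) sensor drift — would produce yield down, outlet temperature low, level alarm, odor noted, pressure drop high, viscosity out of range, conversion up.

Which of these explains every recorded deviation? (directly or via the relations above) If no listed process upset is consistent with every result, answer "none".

For each candidate, compare predicted effects to what was observed:
(A) heat-exchanger scaling — viscosity out of range +; yield down +; level alarm -; outlet temperature high -; pressure drop high +; conversion up +
(B) filter breakthrough — viscosity out of range -; yield down +; level alarm +; outlet temperature high +; pressure drop high +; conversion up +
(C) agitator failure — viscosity out of range +; yield down -; level alarm +; outlet temperature high +; pressure drop high +; conversion up +
(D) reactor fouling — does not account for viscosity out of range, pressure drop high, conversion up
(E) sensor drift — viscosity out of range +; yield down +; level alarm +; outlet temperature high -; pressure drop high +; conversion up +
Every candidate fails on at least one observation.

none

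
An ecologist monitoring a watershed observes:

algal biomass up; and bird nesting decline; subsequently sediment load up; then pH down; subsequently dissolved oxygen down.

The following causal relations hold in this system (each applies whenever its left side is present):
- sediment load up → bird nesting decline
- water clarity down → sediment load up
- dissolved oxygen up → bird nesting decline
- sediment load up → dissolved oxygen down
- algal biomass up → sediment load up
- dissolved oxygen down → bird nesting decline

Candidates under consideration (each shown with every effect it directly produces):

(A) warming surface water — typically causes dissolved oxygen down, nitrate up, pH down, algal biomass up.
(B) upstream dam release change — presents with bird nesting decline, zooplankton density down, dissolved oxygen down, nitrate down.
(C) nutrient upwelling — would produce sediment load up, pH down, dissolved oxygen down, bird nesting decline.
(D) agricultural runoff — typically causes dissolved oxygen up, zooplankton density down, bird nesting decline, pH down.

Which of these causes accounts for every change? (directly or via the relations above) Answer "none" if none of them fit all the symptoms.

For each candidate, compare predicted effects to what was observed:
(A) warming surface water — accounts for every observation (bird nesting decline via dissolved oxygen down → bird nesting decline)
(B) upstream dam release change — does not account for algal biomass up, sediment load up, pH down
(C) nutrient upwelling — algal biomass up miss; bird nesting decline match; sediment load up match; pH down match; dissolved oxygen down match
(D) agricultural runoff — algal biomass up miss; bird nesting decline match; sediment load up miss; pH down match; dissolved oxygen down miss
(A) alone accounts for all the evidence.

A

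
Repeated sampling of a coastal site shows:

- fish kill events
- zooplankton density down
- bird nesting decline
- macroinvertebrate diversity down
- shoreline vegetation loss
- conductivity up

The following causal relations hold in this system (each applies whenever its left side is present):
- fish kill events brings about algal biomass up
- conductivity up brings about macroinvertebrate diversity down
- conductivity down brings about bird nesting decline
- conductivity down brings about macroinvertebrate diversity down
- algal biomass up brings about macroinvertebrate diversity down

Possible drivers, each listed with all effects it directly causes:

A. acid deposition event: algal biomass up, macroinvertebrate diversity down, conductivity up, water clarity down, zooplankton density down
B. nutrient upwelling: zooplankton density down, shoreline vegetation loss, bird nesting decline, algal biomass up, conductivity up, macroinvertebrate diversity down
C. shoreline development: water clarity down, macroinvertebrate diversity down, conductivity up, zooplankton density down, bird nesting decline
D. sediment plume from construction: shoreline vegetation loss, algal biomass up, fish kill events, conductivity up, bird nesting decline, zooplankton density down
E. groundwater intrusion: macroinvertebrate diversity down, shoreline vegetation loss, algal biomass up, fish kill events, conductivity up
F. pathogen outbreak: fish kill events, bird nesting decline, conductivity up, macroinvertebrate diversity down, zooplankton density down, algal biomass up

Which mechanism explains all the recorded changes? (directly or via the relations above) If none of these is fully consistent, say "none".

D

Per-candidate check:
(A) acid deposition event — fish kill events -; zooplankton density down +; bird nesting decline -; macroinvertebrate diversity down +; shoreline vegetation loss -; conductivity up +
(B) nutrient upwelling — fish kill events -; zooplankton density down +; bird nesting decline +; macroinvertebrate diversity down +; shoreline vegetation loss +; conductivity up +
(C) shoreline development — fish kill events -; zooplankton density down +; bird nesting decline +; macroinvertebrate diversity down +; shoreline vegetation loss -; conductivity up +
(D) sediment plume from construction — fish kill events +; zooplankton density down +; bird nesting decline +; macroinvertebrate diversity down + (via algal biomass up → macroinvertebrate diversity down); shoreline vegetation loss +; conductivity up +
(E) groundwater intrusion — does not account for zooplankton density down, bird nesting decline
(F) pathogen outbreak — fish kill events +; zooplankton density down +; bird nesting decline +; macroinvertebrate diversity down +; shoreline vegetation loss -; conductivity up +
(D) is the only candidate with no mismatches.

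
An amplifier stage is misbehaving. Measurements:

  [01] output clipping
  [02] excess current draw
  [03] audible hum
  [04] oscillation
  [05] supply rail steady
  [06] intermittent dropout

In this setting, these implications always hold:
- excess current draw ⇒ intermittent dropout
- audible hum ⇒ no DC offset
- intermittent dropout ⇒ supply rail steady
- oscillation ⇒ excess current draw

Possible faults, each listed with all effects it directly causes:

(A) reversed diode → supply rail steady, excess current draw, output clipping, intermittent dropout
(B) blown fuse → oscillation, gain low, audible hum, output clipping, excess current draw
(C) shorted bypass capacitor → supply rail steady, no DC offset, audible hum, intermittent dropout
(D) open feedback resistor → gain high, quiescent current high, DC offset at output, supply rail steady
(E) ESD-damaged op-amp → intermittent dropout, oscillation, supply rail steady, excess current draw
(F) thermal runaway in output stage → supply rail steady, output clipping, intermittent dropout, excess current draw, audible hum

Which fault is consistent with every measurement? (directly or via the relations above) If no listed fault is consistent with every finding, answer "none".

B

Per-candidate check:
(A) reversed diode — does not account for audible hum, oscillation
(B) blown fuse — output clipping match; excess current draw match; audible hum match; oscillation match; supply rail steady match (through excess current draw → intermittent dropout → supply rail steady); intermittent dropout match (through excess current draw → intermittent dropout)
(C) shorted bypass capacitor — does not account for output clipping, excess current draw, oscillation
(D) open feedback resistor — does not account for output clipping, excess current draw, audible hum, oscillation, intermittent dropout
(E) ESD-damaged op-amp — does not account for output clipping, audible hum
(F) thermal runaway in output stage — does not account for oscillation
(B) is the only candidate with no mismatches.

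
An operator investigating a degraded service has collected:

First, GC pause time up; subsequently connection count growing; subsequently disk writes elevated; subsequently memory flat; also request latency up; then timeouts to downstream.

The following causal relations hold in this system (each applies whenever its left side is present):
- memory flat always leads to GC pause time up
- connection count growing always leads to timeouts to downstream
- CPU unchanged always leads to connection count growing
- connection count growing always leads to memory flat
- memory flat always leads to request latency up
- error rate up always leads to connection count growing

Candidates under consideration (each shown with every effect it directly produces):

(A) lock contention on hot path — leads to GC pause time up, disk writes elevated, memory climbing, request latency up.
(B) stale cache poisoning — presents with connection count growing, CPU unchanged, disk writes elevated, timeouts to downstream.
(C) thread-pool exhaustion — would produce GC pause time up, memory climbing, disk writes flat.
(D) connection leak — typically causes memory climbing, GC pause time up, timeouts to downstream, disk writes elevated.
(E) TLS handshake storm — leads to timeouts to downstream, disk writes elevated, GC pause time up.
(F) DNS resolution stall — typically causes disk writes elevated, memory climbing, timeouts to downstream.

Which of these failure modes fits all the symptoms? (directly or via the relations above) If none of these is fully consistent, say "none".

Checking each candidate against the observations:
(A) lock contention on hot path — GC pause time up +; connection count growing -; disk writes elevated +; memory flat -; request latency up +; timeouts to downstream -
(B) stale cache poisoning — accounts for every observation (GC pause time up through connection count growing → memory flat → GC pause time up)
(C) thread-pool exhaustion — GC pause time up +; connection count growing -; disk writes elevated -; memory flat -; request latency up -; timeouts to downstream -
(D) connection leak — GC pause time up +; connection count growing -; disk writes elevated +; memory flat -; request latency up -; timeouts to downstream +
(E) TLS handshake storm — GC pause time up +; connection count growing -; disk writes elevated +; memory flat -; request latency up -; timeouts to downstream +
(F) DNS resolution stall — GC pause time up -; connection count growing -; disk writes elevated +; memory flat -; request latency up -; timeouts to downstream +
(B) alone accounts for all the evidence.

B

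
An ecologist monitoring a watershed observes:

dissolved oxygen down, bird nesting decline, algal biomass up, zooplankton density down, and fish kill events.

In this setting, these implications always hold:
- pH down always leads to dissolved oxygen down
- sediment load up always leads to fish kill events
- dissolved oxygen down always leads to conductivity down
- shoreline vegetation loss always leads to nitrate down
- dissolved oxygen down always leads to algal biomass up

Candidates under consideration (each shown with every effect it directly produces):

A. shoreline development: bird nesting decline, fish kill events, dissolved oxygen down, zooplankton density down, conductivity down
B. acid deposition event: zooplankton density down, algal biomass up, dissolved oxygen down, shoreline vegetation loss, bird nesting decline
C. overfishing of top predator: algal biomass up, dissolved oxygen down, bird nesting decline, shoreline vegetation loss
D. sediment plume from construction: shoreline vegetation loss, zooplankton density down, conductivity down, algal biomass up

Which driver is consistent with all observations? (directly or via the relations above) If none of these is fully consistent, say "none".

A

Testing each hypothesis:
(A) shoreline development — accounts for every observation (algal biomass up through dissolved oxygen down → algal biomass up)
(B) acid deposition event — dissolved oxygen down yes; bird nesting decline yes; algal biomass up yes; zooplankton density down yes; fish kill events NO
(C) overfishing of top predator — does not account for zooplankton density down, fish kill events
(D) sediment plume from construction — does not account for dissolved oxygen down, bird nesting decline, fish kill events
(A) alone accounts for all the evidence.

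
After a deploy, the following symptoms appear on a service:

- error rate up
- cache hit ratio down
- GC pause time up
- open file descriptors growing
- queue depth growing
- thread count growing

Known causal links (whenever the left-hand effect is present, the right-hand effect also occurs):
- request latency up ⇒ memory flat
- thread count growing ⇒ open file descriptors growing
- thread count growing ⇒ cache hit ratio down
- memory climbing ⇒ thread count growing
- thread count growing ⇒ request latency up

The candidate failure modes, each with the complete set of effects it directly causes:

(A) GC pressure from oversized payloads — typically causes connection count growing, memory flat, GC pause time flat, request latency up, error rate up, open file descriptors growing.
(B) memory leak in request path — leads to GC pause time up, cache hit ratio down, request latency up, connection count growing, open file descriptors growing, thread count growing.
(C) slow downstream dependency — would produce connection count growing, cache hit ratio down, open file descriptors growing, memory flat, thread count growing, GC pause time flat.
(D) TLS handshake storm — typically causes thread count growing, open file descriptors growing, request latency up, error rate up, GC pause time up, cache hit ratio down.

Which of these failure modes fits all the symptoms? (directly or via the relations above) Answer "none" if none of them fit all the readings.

none

For each candidate, compare predicted effects to what was observed:
(A) GC pressure from oversized payloads — fails on cache hit ratio down, GC pause time up, queue depth growing, thread count growing (predicts GC pause time flat, not GC pause time up)
(B) memory leak in request path — error rate up ✗; cache hit ratio down ✓; GC pause time up ✓; open file descriptors growing ✓; queue depth growing ✗; thread count growing ✓
(C) slow downstream dependency — error rate up ✗; cache hit ratio down ✓; GC pause time up ✗; open file descriptors growing ✓; queue depth growing ✗; thread count growing ✓
(D) TLS handshake storm — does not account for queue depth growing
Every candidate fails on at least one observation.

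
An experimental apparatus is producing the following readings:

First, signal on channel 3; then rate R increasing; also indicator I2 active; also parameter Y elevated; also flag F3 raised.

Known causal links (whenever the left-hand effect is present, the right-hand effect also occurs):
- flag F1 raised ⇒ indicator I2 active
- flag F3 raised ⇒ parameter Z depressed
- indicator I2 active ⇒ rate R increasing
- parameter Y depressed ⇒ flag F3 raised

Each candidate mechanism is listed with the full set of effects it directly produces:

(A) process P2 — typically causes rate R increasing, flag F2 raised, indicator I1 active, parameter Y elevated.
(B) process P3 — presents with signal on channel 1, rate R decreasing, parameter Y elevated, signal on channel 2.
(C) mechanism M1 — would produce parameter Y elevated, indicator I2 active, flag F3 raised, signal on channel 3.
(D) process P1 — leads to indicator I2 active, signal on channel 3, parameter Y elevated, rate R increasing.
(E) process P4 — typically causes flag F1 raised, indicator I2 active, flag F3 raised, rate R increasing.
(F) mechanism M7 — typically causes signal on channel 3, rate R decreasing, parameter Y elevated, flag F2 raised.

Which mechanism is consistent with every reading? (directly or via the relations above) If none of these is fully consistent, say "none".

C

Per-candidate check:
(A) process P2 — signal on channel 3 NO; rate R increasing yes; indicator I2 active NO; parameter Y elevated yes; flag F3 raised NO
(B) process P3 — signal on channel 3 NO; rate R increasing NO; indicator I2 active NO; parameter Y elevated yes; flag F3 raised NO
(C) mechanism M1 — accounts for every observation (rate R increasing via indicator I2 active → rate R increasing)
(D) process P1 — signal on channel 3 yes; rate R increasing yes; indicator I2 active yes; parameter Y elevated yes; flag F3 raised NO
(E) process P4 — signal on channel 3 NO; rate R increasing yes; indicator I2 active yes; parameter Y elevated NO; flag F3 raised yes
(F) mechanism M7 — signal on channel 3 yes; rate R increasing NO; indicator I2 active NO; parameter Y elevated yes; flag F3 raised NO
Only (C) is consistent with every observation.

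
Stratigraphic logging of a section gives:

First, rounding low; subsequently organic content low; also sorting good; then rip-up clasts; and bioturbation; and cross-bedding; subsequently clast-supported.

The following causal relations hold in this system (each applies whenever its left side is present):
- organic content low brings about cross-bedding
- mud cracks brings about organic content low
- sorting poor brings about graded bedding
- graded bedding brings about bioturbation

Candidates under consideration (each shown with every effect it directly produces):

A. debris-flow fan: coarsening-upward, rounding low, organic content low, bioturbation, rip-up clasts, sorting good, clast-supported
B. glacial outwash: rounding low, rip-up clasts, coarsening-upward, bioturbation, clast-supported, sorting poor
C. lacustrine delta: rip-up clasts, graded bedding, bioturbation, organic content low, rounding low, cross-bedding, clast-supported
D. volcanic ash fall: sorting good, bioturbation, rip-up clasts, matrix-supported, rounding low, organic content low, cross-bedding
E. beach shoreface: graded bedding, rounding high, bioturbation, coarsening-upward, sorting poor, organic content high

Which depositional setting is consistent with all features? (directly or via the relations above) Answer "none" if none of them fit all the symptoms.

A

Per-candidate check:
(A) debris-flow fan — accounts for every observation (cross-bedding through organic content low → cross-bedding)
(B) glacial outwash — rounding low yes; organic content low NO; sorting good NO; rip-up clasts yes; bioturbation yes; cross-bedding NO; clast-supported yes
(C) lacustrine delta — does not account for sorting good
(D) volcanic ash fall — rounding low yes; organic content low yes; sorting good yes; rip-up clasts yes; bioturbation yes; cross-bedding yes; clast-supported NO
(E) beach shoreface — rounding low NO; organic content low NO; sorting good NO; rip-up clasts NO; bioturbation yes; cross-bedding NO; clast-supported NO
Only (A) is consistent with every observation.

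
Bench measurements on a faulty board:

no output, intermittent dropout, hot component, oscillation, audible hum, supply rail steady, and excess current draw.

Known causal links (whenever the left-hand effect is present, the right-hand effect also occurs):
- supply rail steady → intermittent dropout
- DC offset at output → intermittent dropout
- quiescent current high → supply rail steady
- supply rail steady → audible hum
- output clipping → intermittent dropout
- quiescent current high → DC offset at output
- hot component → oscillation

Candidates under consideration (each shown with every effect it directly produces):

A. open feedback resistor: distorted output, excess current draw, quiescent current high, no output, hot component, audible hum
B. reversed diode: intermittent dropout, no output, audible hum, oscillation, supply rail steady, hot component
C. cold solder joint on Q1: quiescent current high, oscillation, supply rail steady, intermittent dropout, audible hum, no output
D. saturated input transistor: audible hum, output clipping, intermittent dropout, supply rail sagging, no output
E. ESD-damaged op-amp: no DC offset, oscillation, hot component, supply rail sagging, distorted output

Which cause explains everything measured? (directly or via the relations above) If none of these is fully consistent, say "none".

A

Per-candidate check:
(A) open feedback resistor — accounts for every observation (intermittent dropout via quiescent current high → supply rail steady → intermittent dropout)
(B) reversed diode — does not account for excess current draw
(C) cold solder joint on Q1 — no output +; intermittent dropout +; hot component -; oscillation +; audible hum +; supply rail steady +; excess current draw -
(D) saturated input transistor — no output +; intermittent dropout +; hot component -; oscillation -; audible hum +; supply rail steady -; excess current draw -
(E) ESD-damaged op-amp — fails on no output, intermittent dropout, audible hum, supply rail steady, excess current draw (predicts supply rail sagging, not supply rail steady)
Only (A) is consistent with every observation.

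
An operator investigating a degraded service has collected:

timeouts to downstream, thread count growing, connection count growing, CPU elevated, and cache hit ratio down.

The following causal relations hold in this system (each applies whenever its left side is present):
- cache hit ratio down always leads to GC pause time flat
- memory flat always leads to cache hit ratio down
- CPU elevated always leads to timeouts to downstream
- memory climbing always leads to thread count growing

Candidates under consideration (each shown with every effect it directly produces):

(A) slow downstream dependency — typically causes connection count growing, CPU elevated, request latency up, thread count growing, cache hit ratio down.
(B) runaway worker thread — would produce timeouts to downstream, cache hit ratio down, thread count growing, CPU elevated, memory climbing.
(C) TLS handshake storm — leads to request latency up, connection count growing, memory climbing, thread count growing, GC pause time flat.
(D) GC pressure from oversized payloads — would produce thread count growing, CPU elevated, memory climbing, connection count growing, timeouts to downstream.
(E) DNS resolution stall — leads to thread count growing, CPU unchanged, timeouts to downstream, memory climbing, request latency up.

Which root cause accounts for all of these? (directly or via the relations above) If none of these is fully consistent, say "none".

A

For each candidate, compare predicted effects to what was observed:
(A) slow downstream dependency — accounts for every observation (timeouts to downstream via CPU elevated → timeouts to downstream)
(B) runaway worker thread — timeouts to downstream match; thread count growing match; connection count growing miss; CPU elevated match; cache hit ratio down match
(C) TLS handshake storm — timeouts to downstream miss; thread count growing match; connection count growing match; CPU elevated miss; cache hit ratio down miss
(D) GC pressure from oversized payloads — does not account for cache hit ratio down
(E) DNS resolution stall — timeouts to downstream match; thread count growing match; connection count growing miss; CPU elevated miss; cache hit ratio down miss
(A) is the only candidate with no mismatches.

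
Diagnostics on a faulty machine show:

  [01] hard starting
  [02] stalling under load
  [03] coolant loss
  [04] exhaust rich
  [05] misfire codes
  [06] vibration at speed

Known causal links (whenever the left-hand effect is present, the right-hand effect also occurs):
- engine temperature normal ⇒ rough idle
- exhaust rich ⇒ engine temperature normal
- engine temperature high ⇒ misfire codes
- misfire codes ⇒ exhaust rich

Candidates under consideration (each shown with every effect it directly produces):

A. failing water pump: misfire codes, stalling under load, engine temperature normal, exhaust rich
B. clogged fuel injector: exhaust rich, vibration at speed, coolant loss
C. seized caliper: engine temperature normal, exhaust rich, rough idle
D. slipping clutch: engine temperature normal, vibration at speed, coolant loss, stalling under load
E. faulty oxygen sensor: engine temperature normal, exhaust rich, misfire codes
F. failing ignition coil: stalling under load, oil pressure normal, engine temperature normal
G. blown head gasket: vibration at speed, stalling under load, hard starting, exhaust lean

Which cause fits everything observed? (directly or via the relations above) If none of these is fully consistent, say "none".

Checking each candidate against the observations:
(A) failing water pump — does not account for hard starting, coolant loss, vibration at speed
(B) clogged fuel injector — does not account for hard starting, stalling under load, misfire codes
(C) seized caliper — hard starting NO; stalling under load NO; coolant loss NO; exhaust rich yes; misfire codes NO; vibration at speed NO
(D) slipping clutch — does not account for hard starting, exhaust rich, misfire codes
(E) faulty oxygen sensor — does not account for hard starting, stalling under load, coolant loss, vibration at speed
(F) failing ignition coil — hard starting NO; stalling under load yes; coolant loss NO; exhaust rich NO; misfire codes NO; vibration at speed NO
(G) blown head gasket — hard starting yes; stalling under load yes; coolant loss NO; exhaust rich NO; misfire codes NO; vibration at speed yes
None of the listed candidates fits everything.

none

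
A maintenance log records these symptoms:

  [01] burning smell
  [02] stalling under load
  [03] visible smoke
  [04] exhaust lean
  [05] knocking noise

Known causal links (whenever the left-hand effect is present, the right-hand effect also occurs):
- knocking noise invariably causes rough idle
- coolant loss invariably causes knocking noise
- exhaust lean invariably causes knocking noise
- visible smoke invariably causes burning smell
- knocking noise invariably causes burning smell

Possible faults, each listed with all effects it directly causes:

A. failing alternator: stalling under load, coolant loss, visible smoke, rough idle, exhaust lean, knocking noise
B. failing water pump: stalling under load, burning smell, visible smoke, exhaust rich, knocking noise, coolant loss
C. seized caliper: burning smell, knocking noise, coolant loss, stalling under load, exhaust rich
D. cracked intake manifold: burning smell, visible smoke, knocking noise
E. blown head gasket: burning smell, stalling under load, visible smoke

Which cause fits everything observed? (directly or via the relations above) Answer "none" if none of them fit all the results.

A

Per-candidate check:
(A) failing alternator — burning smell ✓ (via knocking noise → burning smell); stalling under load ✓; visible smoke ✓; exhaust lean ✓; knocking noise ✓
(B) failing water pump — fails on exhaust lean (predicts exhaust rich, not exhaust lean)
(C) seized caliper — fails on visible smoke, exhaust lean (predicts exhaust rich, not exhaust lean)
(D) cracked intake manifold — does not account for stalling under load, exhaust lean
(E) blown head gasket — burning smell ✓; stalling under load ✓; visible smoke ✓; exhaust lean ✗; knocking noise ✗
(A) alone accounts for all the evidence.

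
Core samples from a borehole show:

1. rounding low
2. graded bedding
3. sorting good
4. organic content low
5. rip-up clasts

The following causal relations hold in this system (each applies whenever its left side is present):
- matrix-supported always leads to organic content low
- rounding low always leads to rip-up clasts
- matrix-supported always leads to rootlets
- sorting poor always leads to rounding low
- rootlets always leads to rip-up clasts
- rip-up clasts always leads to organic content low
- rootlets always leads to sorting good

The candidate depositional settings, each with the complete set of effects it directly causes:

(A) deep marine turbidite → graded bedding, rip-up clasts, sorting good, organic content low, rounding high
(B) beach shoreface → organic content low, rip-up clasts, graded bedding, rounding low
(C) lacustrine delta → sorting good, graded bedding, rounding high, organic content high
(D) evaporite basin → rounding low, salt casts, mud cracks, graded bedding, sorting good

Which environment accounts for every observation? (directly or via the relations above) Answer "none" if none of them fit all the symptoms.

Testing each hypothesis:
(A) deep marine turbidite — fails on rounding low (predicts rounding high, not rounding low)
(B) beach shoreface — rounding low ✓; graded bedding ✓; sorting good ✗; organic content low ✓; rip-up clasts ✓
(C) lacustrine delta — rounding low ✗; graded bedding ✓; sorting good ✓; organic content low ✗; rip-up clasts ✗
(D) evaporite basin — rounding low ✓; graded bedding ✓; sorting good ✓; organic content low ✓ (via rounding low → rip-up clasts → organic content low); rip-up clasts ✓ (via rounding low → rip-up clasts)
Only (D) is consistent with every observation.

D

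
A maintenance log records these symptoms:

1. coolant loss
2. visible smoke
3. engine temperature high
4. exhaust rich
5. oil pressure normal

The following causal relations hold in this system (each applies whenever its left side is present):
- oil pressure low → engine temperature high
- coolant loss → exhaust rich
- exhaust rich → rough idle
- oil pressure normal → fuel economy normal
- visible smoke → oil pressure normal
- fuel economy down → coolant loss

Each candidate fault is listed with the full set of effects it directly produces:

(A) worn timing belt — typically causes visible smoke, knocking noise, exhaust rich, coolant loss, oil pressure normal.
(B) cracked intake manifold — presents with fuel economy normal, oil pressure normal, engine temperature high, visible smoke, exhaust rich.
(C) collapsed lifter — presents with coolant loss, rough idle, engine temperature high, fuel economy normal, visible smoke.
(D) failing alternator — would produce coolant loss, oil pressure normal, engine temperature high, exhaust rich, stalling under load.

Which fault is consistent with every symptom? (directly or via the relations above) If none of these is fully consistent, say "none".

Testing each hypothesis:
(A) worn timing belt — coolant loss ✓; visible smoke ✓; engine temperature high ✗; exhaust rich ✓; oil pressure normal ✓
(B) cracked intake manifold — does not account for coolant loss
(C) collapsed lifter — coolant loss ✓; visible smoke ✓; engine temperature high ✓; exhaust rich ✓ (through coolant loss → exhaust rich); oil pressure normal ✓ (through visible smoke → oil pressure normal)
(D) failing alternator — does not account for visible smoke
(C) alone accounts for all the evidence.

C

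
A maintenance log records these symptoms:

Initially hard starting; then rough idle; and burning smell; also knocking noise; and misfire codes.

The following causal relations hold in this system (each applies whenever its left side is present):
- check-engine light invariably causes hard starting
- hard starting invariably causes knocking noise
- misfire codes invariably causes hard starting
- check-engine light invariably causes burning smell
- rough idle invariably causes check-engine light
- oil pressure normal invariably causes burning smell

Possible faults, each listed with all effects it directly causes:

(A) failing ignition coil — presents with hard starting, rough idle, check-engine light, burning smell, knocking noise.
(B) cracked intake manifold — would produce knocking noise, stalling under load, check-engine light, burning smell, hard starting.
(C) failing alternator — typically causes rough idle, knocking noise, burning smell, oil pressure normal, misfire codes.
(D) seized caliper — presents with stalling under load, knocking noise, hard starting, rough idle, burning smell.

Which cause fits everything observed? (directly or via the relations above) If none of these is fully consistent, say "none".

Checking each candidate against the observations:
(A) failing ignition coil — hard starting yes; rough idle yes; burning smell yes; knocking noise yes; misfire codes NO
(B) cracked intake manifold — hard starting yes; rough idle NO; burning smell yes; knocking noise yes; misfire codes NO
(C) failing alternator — accounts for every observation (hard starting through misfire codes → hard starting)
(D) seized caliper — hard starting yes; rough idle yes; burning smell yes; knocking noise yes; misfire codes NO
(C) alone accounts for all the evidence.

C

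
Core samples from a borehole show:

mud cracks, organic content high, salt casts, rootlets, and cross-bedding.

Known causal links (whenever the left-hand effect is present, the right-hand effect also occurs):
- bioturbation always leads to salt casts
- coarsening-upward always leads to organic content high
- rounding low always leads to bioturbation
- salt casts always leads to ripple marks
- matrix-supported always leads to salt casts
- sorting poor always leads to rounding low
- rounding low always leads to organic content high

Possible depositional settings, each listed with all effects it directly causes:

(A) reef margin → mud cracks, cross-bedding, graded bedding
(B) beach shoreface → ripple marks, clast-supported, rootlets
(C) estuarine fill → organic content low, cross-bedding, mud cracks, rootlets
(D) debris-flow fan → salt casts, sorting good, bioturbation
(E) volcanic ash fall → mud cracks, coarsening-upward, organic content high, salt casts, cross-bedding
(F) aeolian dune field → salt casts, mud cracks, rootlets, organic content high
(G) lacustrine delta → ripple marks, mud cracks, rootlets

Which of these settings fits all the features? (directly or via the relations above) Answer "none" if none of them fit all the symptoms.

Per-candidate check:
(A) reef margin — mud cracks ✓; organic content high ✗; salt casts ✗; rootlets ✗; cross-bedding ✓
(B) beach shoreface — does not account for mud cracks, organic content high, salt casts, cross-bedding
(C) estuarine fill — mud cracks ✓; organic content high ✗; salt casts ✗; rootlets ✓; cross-bedding ✓
(D) debris-flow fan — mud cracks ✗; organic content high ✗; salt casts ✓; rootlets ✗; cross-bedding ✗
(E) volcanic ash fall — does not account for rootlets
(F) aeolian dune field — does not account for cross-bedding
(G) lacustrine delta — mud cracks ✓; organic content high ✗; salt casts ✗; rootlets ✓; cross-bedding ✗
None of the listed candidates fits everything.

none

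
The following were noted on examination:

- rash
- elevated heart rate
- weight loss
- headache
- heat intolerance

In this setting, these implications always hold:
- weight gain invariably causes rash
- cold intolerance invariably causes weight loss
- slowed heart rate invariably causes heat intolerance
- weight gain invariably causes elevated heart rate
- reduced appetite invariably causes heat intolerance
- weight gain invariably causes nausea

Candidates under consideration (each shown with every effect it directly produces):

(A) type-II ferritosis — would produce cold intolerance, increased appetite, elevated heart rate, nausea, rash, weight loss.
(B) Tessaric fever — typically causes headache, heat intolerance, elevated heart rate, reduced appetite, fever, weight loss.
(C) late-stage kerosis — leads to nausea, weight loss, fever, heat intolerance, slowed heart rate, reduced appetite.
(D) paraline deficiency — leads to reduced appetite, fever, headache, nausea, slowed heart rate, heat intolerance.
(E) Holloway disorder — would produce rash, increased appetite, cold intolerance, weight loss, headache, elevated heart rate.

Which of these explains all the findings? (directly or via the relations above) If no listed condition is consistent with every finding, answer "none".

Checking each candidate against the observations:
(A) type-II ferritosis — rash +; elevated heart rate +; weight loss +; headache -; heat intolerance -
(B) Tessaric fever — rash -; elevated heart rate +; weight loss +; headache +; heat intolerance +
(C) late-stage kerosis — rash -; elevated heart rate -; weight loss +; headache -; heat intolerance +
(D) paraline deficiency — fails on rash, elevated heart rate, weight loss (predicts slowed heart rate, not elevated heart rate)
(E) Holloway disorder — rash +; elevated heart rate +; weight loss +; headache +; heat intolerance -
No candidate is consistent with all observations.

none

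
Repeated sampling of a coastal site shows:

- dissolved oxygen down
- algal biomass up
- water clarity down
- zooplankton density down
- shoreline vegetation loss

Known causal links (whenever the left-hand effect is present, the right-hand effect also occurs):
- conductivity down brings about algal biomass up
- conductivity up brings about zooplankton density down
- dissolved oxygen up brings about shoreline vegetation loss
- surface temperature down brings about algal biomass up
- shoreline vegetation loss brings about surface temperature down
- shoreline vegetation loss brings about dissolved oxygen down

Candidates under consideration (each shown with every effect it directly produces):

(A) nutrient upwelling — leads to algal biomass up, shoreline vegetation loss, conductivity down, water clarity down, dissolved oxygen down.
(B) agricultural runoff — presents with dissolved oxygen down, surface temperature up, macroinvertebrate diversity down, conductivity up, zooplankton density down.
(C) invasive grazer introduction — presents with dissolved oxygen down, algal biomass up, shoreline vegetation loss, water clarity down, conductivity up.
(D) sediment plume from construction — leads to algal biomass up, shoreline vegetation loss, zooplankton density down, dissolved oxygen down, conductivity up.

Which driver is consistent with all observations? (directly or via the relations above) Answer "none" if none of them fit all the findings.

For each candidate, compare predicted effects to what was observed:
(A) nutrient upwelling — dissolved oxygen down +; algal biomass up +; water clarity down +; zooplankton density down -; shoreline vegetation loss +
(B) agricultural runoff — dissolved oxygen down +; algal biomass up -; water clarity down -; zooplankton density down +; shoreline vegetation loss -
(C) invasive grazer introduction — dissolved oxygen down +; algal biomass up +; water clarity down +; zooplankton density down + (via conductivity up → zooplankton density down); shoreline vegetation loss +
(D) sediment plume from construction — dissolved oxygen down +; algal biomass up +; water clarity down -; zooplankton density down +; shoreline vegetation loss +
Only (C) is consistent with every observation.

C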